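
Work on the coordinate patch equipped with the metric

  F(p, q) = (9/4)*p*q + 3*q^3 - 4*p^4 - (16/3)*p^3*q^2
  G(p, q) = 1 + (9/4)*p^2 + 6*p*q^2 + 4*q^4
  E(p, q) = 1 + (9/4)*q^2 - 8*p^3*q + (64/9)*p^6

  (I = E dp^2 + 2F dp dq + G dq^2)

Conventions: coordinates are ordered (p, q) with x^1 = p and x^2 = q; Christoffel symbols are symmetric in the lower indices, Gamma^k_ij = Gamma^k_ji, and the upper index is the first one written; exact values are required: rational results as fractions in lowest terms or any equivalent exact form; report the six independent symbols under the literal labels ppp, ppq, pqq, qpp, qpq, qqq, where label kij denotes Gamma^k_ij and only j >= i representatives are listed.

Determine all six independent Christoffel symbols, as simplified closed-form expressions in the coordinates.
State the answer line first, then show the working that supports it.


Answer: Gamma_ppp = (768*p^5 - 432*p^2*q)/(256*p^6 - 288*p^3*q + 81*p^2 + 216*p*q^2 + 144*q^4 + 81*q^2 + 36), Gamma_ppq = (-144*p^3 + 81*q)/(256*p^6 - 288*p^3*q + 81*p^2 + 216*p*q^2 + 144*q^4 + 81*q^2 + 36), Gamma_pqq = (-384*p^3*q + 216*q^2)/(256*p^6 - 288*p^3*q + 81*p^2 + 216*p*q^2 + 144*q^4 + 81*q^2 + 36), Gamma_qpp = (-432*p^3 - 576*p^2*q^2)/(256*p^6 - 288*p^3*q + 81*p^2 + 216*p*q^2 + 144*q^4 + 81*q^2 + 36), Gamma_qpq = (81*p + 108*q^2)/(256*p^6 - 288*p^3*q + 81*p^2 + 216*p*q^2 + 144*q^4 + 81*q^2 + 36), Gamma_qqq = (216*p*q + 288*q^3)/(256*p^6 - 288*p^3*q + 81*p^2 + 216*p*q^2 + 144*q^4 + 81*q^2 + 36)

E = 1 + (9/4)*q^2 - 8*p^3*q + (64/9)*p^6; F = (9/4)*p*q + 3*q^3 - 4*p^4 - (16/3)*p^3*q^2; G = 1 + (9/4)*p^2 + 6*p*q^2 + 4*q^4
Gamma^k_ij = (1/2) g^{kl} (d_i g_jl + d_j g_il - d_l g_ij), with g^inv = (1/(EG-F^2)) [[G, -F], [-F, E]]
first partials: E_p = -24*p^2*q + (128/3)*p^5, E_q = (9/2)*q - 8*p^3, F_p = (9/4)*q - 16*p^3 - 16*p^2*q^2, F_q = (9/4)*p + 9*q^2 - (32/3)*p^3*q, G_p = (9/2)*p + 6*q^2, G_q = 12*p*q + 16*q^3
D = EG - F^2 = 1 + (9/4)*q^2 + (9/4)*p^2 + 6*p*q^2 + 4*q^4 - 8*p^3*q + (64/9)*p^6
expanded: Gamma^p_pp = (G E_p - 2F F_p + F E_q)/(2D), Gamma^p_pq = (G E_q - F G_p)/(2D), Gamma^p_qq = (2G F_q - G G_p - F G_q)/(2D), Gamma^q_pp = (2E F_p - E E_q - F E_p)/(2D), Gamma^q_pq = (E G_p - F E_q)/(2D), Gamma^q_qq = (E G_q - 2F F_q + F G_p)/(2D); substitute and cancel common factors


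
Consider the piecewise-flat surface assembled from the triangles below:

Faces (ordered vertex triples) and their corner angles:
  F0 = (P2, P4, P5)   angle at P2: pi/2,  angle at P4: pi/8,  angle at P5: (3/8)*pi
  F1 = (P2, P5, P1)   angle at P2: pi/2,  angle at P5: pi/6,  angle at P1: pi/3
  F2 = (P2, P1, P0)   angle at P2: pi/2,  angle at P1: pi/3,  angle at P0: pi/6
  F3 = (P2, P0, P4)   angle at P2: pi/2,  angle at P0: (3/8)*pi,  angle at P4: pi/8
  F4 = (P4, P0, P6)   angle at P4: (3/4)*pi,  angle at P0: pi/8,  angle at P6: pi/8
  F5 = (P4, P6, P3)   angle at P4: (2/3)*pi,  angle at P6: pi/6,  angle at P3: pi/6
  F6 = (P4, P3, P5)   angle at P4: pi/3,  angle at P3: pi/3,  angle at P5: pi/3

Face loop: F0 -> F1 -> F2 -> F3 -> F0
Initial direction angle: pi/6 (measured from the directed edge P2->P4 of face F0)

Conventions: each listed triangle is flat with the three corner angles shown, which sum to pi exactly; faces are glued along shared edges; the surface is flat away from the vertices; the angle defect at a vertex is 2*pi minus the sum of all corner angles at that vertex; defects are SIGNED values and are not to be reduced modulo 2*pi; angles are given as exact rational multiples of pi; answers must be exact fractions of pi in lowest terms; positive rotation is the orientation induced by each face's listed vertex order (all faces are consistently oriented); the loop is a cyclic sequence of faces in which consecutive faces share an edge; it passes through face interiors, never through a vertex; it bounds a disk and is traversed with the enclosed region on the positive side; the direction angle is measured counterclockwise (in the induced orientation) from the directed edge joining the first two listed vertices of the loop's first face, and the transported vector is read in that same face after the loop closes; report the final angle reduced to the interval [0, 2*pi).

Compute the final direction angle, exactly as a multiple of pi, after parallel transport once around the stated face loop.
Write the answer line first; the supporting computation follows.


Answer: final direction angle = pi/6

enclosed vertex P2: corner angles sum to 2*pi, defect = 2*pi - 2*pi = 0
the rotation equals the total enclosed defect, so the final angle is initial + defects (mod 2*pi)
final angle = pi/6 + 0 = pi/6 (mod 2*pi)


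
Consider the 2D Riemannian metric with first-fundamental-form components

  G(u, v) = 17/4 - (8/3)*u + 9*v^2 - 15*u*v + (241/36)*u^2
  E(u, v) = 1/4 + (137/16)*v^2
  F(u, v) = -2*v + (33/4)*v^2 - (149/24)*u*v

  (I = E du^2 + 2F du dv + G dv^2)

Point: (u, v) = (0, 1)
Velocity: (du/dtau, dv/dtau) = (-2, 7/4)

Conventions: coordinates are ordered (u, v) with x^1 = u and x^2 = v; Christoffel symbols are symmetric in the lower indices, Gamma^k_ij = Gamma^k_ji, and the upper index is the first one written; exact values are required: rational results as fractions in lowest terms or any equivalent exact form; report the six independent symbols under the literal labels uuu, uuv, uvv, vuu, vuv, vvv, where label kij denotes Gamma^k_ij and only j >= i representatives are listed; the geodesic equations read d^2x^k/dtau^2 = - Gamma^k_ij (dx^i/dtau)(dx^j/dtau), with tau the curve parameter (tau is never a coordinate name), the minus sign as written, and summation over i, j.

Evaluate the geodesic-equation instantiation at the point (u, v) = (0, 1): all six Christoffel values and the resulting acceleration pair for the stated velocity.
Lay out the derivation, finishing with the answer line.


E = 141/16, F = 25/4, G = 53/4 at the point
E_u = 0, E_v = 137/8, F_u = -149/24, F_v = 29/2, G_u = -53/3, G_v = 18
EG - F^2 = 4973/64;  g^inv = (64/4973) * [[53/4, -25/4], [-25/4, 141/16]]
first-kind symbols [ij,l] = (1/2)(d_i g_jl + d_j g_il - d_l g_ij): [uu,u] = E_u/2 = 0, [uu,v] = F_u - E_v/2 = -709/48, [uv,u] = E_v/2 = 137/16, [uv,v] = G_u/2 = -53/6, [vv,u] = F_v - G_u/2 = 70/3, [vv,v] = G_v/2 = 9
Gamma^u_ij = (G*[ij,u] - F*[ij,v])/(EG - F^2), Gamma^v_ij = (E*[ij,v] - F*[ij,u])/(EG - F^2)
Gamma_uuu = 17725/14919, Gamma_uuv = 32383/14919, Gamma_uvv = 48560/14919, Gamma_vuu = -33323/19892, Gamma_vuv = -8407/4973, Gamma_vvv = -12772/14919
d^2u/dtau^2 = -(Gamma_uuu*(-2)^2 + 2*Gamma_uuv*(-2)*(7/4) + Gamma_uvv*(7/4)^2) = 7066/14919
d^2v/dtau^2 = -(Gamma_vuu*(-2)^2 + 2*Gamma_vuv*(-2)*(7/4) + Gamma_vvv*(7/4)^2) = -149855/59676

Answer: Gamma_uuu = 17725/14919, Gamma_uuv = 32383/14919, Gamma_uvv = 48560/14919, Gamma_vuu = -33323/19892, Gamma_vuv = -8407/4973, Gamma_vvv = -12772/14919; accelerations (d^2u/dtau^2, d^2v/dtau^2) = (7066/14919, -149855/59676)


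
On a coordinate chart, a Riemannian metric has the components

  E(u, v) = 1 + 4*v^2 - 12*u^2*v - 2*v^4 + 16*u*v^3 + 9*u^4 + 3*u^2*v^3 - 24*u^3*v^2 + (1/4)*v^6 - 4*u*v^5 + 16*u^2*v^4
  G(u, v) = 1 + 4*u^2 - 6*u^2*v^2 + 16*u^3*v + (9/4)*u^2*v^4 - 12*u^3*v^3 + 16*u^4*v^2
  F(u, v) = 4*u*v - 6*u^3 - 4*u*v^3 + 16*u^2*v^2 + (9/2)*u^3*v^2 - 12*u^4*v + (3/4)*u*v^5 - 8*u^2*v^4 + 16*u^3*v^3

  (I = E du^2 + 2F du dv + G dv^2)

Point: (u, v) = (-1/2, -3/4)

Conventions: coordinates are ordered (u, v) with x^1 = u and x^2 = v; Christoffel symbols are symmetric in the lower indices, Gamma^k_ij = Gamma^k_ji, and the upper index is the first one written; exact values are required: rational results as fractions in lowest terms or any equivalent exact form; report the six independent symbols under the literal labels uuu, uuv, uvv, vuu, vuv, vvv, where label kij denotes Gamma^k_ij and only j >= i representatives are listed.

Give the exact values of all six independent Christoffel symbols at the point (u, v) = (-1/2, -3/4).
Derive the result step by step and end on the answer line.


E = 180409/16384, F = 34425/8192, G = 11321/4096 at the point
E_u = -8505/256, E_v = -53865/2048, F_u = -82425/4096, F_v = -10495/2048, G_u = -11305/1024, G_v = 85/256
EG - F^2 = 209309/16384;  g^inv = (16384/209309) * [[11321/4096, -34425/8192], [-34425/8192, 180409/16384]]
first-kind symbols [ij,l] = (1/2)(d_i g_jl + d_j g_il - d_l g_ij): [uu,u] = E_u/2 = -8505/512, [uu,v] = F_u - E_v/2 = -1785/256, [uv,u] = E_v/2 = -53865/4096, [uv,v] = G_u/2 = -11305/2048, [vv,u] = F_v - G_u/2 = 405/1024, [vv,v] = G_v/2 = 85/512
Gamma^u_ij = (G*[ij,u] - F*[ij,v])/(EG - F^2), Gamma^v_ij = (E*[ij,v] - F*[ij,u])/(EG - F^2)

Answer: Gamma_uuu = -272160/209309, Gamma_uuv = -215460/209309, Gamma_uvv = 6480/209309, Gamma_vuu = -114240/209309, Gamma_vuv = -90440/209309, Gamma_vvv = 2720/209309


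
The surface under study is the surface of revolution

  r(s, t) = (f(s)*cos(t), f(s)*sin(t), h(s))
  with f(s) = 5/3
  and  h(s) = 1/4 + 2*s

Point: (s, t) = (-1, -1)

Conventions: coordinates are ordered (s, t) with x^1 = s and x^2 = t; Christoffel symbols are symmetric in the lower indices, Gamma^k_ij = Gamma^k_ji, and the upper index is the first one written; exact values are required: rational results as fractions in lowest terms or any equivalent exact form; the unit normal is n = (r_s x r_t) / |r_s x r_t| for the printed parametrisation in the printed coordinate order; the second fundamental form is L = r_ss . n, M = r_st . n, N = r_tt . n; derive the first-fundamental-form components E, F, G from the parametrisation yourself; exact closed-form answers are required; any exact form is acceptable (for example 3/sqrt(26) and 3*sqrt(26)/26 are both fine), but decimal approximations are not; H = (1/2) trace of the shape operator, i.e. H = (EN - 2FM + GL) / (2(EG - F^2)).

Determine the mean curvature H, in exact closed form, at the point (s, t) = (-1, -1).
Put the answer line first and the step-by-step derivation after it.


Answer: H = 3/10

f = 5/3, f' = 0, f'' = 0, h' = 2, h'' = 0
E = 4, F = 0, G = 25/9; answer radicand W^2 = 4
unnormalised second-form numerators: l = 0, m = 0, n = 10/3; L = l/sqrt(4), and similarly M = m/sqrt(W^2), N = n/sqrt(W^2)
H = (E*n - 2*F*m + G*l) / (2*(EG - F^2)*sqrt(W^2)); E*n - 2*F*m + G*l = 40/3, EG - F^2 = 100/9, so H = (3/5)/sqrt(4)


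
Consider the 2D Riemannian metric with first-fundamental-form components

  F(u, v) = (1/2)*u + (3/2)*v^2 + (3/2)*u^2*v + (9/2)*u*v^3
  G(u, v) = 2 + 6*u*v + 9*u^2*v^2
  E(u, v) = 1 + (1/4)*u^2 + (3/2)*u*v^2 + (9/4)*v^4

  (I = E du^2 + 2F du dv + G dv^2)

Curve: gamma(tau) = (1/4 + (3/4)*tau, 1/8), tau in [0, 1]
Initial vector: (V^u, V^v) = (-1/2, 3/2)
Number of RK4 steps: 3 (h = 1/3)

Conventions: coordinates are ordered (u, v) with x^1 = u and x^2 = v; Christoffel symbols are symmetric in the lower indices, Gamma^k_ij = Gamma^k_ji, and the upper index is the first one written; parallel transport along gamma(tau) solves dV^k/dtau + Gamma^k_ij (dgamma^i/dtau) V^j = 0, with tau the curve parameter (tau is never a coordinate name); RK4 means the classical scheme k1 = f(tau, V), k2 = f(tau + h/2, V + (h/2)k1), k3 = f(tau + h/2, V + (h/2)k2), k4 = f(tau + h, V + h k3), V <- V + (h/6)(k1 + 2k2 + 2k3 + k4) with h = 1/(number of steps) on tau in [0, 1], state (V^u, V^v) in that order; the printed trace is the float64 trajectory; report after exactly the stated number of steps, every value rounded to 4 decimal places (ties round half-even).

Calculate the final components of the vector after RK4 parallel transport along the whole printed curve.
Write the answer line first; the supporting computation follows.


Answer: V^u = -0.5263, V^v = 1.3994

gamma'(tau) = (3/4, 0); f(tau, V)^k = -Gamma^k_ij(gamma(tau)) gamma'^i(tau) V^j; h = 1/3; intermediate values shown to 6 dp
curve data and Christoffel symbols at the stage parameters:
  tau = 0.000000: gamma = (0.250000, 0.125000), gamma' = (0.750000, 0.000000); Gamma_uuu = 0.033457, Gamma_uuv = 0.025093, Gamma_uvv = 0.050186, Gamma_vuu = 0.246526, Gamma_vuv = 0.184895, Gamma_vvv = 0.369790
  tau = 0.166667: gamma = (0.375000, 0.125000), gamma' = (0.750000, 0.000000); Gamma_uuu = 0.044966, Gamma_uuv = 0.033725, Gamma_uvv = 0.101174, Gamma_vuu = 0.243150, Gamma_vuv = 0.182362, Gamma_vvv = 0.547087
  tau = 0.333333: gamma = (0.500000, 0.125000), gamma' = (0.750000, 0.000000); Gamma_uuu = 0.055019, Gamma_uuv = 0.041264, Gamma_uvv = 0.165058, Gamma_vuu = 0.238941, Gamma_vuv = 0.179206, Gamma_vvv = 0.716823
  tau = 0.500000: gamma = (0.625000, 0.125000), gamma' = (0.750000, 0.000000); Gamma_uuu = 0.063708, Gamma_uuv = 0.047781, Gamma_uvv = 0.238905, Gamma_vuu = 0.234090, Gamma_vuv = 0.175568, Gamma_vvv = 0.877839
  tau = 0.666667: gamma = (0.750000, 0.125000), gamma' = (0.750000, 0.000000); Gamma_uuu = 0.071141, Gamma_uuv = 0.053355, Gamma_uvv = 0.320133, Gamma_vuu = 0.228766, Gamma_vuv = 0.171574, Gamma_vvv = 1.029446
  tau = 0.833333: gamma = (0.875000, 0.125000), gamma' = (0.750000, 0.000000); Gamma_uuu = 0.077433, Gamma_uuv = 0.058074, Gamma_uvv = 0.406521, Gamma_vuu = 0.223111, Gamma_vuv = 0.167333, Gamma_vvv = 1.171332
  tau = 1.000000: gamma = (1.000000, 0.125000), gamma' = (0.750000, 0.000000); Gamma_uuu = 0.082702, Gamma_uuv = 0.062026, Gamma_uvv = 0.496210, Gamma_vuu = 0.217246, Gamma_vuv = 0.162935, Gamma_vvv = 1.303477
step 0: V^u = -0.5000, V^v = 1.5000
step 1: k1 = (-0.015683, -0.115559), k2 = (-0.020503, -0.110866), k3 = (-0.020495, -0.110826), k4 = (-0.024365, -0.105814); V <- V + (h/6)(k1 + 2k2 + 2k3 + k4): V^u = -0.5068, V^v = 1.4631
step 2: k1 = (-0.024368, -0.105825), k2 = (-0.027390, -0.100641), k3 = (-0.027397, -0.100666), k4 = (-0.029678, -0.095434); V <- V + (h/6)(k1 + 2k2 + 2k3 + k4): V^u = -0.5159, V^v = 1.4295
step 3: k1 = (-0.029680, -0.095442), k2 = (-0.031325, -0.090258), k3 = (-0.031347, -0.090321), k4 = (-0.032455, -0.085254); V <- V + (h/6)(k1 + 2k2 + 2k3 + k4): V^u = -0.5263, V^v = 1.3994


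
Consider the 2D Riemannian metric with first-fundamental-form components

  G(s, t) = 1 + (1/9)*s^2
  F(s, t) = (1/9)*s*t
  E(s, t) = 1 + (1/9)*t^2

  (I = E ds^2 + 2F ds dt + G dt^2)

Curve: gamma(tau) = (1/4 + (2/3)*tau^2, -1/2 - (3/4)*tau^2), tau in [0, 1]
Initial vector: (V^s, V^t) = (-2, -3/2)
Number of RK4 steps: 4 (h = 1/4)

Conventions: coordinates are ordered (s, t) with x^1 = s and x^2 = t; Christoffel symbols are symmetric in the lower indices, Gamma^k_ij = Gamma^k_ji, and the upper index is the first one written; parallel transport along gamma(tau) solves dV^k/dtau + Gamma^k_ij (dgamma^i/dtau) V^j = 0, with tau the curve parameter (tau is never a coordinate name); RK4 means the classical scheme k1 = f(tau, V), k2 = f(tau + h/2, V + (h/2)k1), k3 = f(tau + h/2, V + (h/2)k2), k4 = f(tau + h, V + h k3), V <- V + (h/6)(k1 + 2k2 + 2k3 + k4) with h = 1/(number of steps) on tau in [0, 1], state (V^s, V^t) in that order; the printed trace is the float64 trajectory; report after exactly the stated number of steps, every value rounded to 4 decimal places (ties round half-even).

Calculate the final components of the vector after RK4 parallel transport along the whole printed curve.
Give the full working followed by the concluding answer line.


gamma'(tau) = ((4/3)*tau, -(3/2)*tau); f(tau, V)^k = -Gamma^k_ij(gamma(tau)) gamma'^i(tau) V^j; h = 1/4; intermediate values shown to 6 dp
curve data and Christoffel symbols at the stage parameters:
  tau = 0.000000: gamma = (0.250000, -0.500000), gamma' = (0.000000, 0.000000); Gamma_sss = 0.000000, Gamma_sst = -0.053691, Gamma_stt = 0.000000, Gamma_tss = 0.000000, Gamma_tst = 0.026846, Gamma_ttt = 0.000000
  tau = 0.125000: gamma = (0.260417, -0.511719), gamma' = (0.166667, -0.187500); Gamma_sss = 0.000000, Gamma_sst = -0.054849, Gamma_stt = 0.000000, Gamma_tss = 0.000000, Gamma_tst = 0.027913, Gamma_ttt = 0.000000
  tau = 0.250000: gamma = (0.291667, -0.546875), gamma' = (0.333333, -0.375000); Gamma_sss = 0.000000, Gamma_sst = -0.058277, Gamma_stt = 0.000000, Gamma_tss = 0.000000, Gamma_tst = 0.031081, Gamma_ttt = 0.000000
  tau = 0.375000: gamma = (0.343750, -0.605469), gamma' = (0.500000, -0.562500); Gamma_sss = 0.000000, Gamma_sst = -0.063836, Gamma_stt = 0.000000, Gamma_tss = 0.000000, Gamma_tst = 0.036242, Gamma_ttt = 0.000000
  tau = 0.500000: gamma = (0.416667, -0.687500), gamma' = (0.666667, -0.750000); Gamma_sss = 0.000000, Gamma_sst = -0.071271, Gamma_stt = 0.000000, Gamma_tss = 0.000000, Gamma_tst = 0.043195, Gamma_ttt = 0.000000
  tau = 0.625000: gamma = (0.510417, -0.792969), gamma' = (0.833333, -0.937500); Gamma_sss = 0.000000, Gamma_sst = -0.080184, Gamma_stt = 0.000000, Gamma_tss = 0.000000, Gamma_tst = 0.051613, Gamma_ttt = 0.000000
  tau = 0.750000: gamma = (0.625000, -0.921875), gamma' = (1.000000, -1.125000); Gamma_sss = 0.000000, Gamma_sst = -0.090023, Gamma_stt = 0.000000, Gamma_tss = 0.000000, Gamma_tst = 0.061032, Gamma_ttt = 0.000000
  tau = 0.875000: gamma = (0.760417, -1.074219), gamma' = (1.166667, -1.312500); Gamma_sss = 0.000000, Gamma_sst = -0.100093, Gamma_stt = 0.000000, Gamma_tss = 0.000000, Gamma_tst = 0.070854, Gamma_ttt = 0.000000
  tau = 1.000000: gamma = (0.916667, -1.250000), gamma' = (1.333333, -1.500000); Gamma_sss = 0.000000, Gamma_sst = -0.109622, Gamma_stt = 0.000000, Gamma_tss = 0.000000, Gamma_tst = 0.080390, Gamma_ttt = 0.000000
step 0: V^s = -2.0000, V^t = -1.5000
step 1: k1 = (0.000000, 0.000000), k2 = (0.006856, -0.003489), k3 = (0.006843, -0.003483), k4 = (0.014515, -0.007741); V <- V + (h/6)(k1 + 2k2 + 2k3 + k4): V^s = -1.9983, V^t = -1.5009
step 2: k1 = (0.014513, -0.007740), k2 = (0.023751, -0.013484), k3 = (0.023687, -0.013448), k4 = (0.035023, -0.021226); V <- V + (h/6)(k1 + 2k2 + 2k3 + k4): V^s = -1.9922, V^t = -1.5044
step 3: k1 = (0.035014, -0.021220), k2 = (0.048734, -0.031369), k3 = (0.048521, -0.031232), k4 = (0.064407, -0.043666); V <- V + (h/6)(k1 + 2k2 + 2k3 + k4): V^s = -1.9800, V^t = -1.5123
step 4: k1 = (0.064385, -0.043651), k2 = (0.081825, -0.057922), k3 = (0.081330, -0.057572), k4 = (0.099091, -0.072667); V <- V + (h/6)(k1 + 2k2 + 2k3 + k4): V^s = -1.9596, V^t = -1.5267

Answer: V^s = -1.9596, V^t = -1.5267


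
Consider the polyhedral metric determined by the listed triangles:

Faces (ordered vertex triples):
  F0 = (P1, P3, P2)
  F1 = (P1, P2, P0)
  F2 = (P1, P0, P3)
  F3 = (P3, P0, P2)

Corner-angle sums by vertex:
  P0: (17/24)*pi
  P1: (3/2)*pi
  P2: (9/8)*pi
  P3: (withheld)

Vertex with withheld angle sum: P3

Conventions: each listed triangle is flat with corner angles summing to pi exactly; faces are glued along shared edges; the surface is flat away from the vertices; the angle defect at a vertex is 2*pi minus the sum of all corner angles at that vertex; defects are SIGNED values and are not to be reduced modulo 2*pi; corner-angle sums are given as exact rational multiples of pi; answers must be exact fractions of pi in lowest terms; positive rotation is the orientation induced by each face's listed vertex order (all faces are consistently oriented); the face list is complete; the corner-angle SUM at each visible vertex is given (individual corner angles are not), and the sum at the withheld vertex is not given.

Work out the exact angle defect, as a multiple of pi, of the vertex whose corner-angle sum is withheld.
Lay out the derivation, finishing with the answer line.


V = 4, E = 6, F = 4; chi = V - E + F = 2
Gauss-Bonnet: total defect = 2*pi*chi = 4*pi; visible defects sum to (8/3)*pi

Answer: defect(P3) = (4/3)*pi


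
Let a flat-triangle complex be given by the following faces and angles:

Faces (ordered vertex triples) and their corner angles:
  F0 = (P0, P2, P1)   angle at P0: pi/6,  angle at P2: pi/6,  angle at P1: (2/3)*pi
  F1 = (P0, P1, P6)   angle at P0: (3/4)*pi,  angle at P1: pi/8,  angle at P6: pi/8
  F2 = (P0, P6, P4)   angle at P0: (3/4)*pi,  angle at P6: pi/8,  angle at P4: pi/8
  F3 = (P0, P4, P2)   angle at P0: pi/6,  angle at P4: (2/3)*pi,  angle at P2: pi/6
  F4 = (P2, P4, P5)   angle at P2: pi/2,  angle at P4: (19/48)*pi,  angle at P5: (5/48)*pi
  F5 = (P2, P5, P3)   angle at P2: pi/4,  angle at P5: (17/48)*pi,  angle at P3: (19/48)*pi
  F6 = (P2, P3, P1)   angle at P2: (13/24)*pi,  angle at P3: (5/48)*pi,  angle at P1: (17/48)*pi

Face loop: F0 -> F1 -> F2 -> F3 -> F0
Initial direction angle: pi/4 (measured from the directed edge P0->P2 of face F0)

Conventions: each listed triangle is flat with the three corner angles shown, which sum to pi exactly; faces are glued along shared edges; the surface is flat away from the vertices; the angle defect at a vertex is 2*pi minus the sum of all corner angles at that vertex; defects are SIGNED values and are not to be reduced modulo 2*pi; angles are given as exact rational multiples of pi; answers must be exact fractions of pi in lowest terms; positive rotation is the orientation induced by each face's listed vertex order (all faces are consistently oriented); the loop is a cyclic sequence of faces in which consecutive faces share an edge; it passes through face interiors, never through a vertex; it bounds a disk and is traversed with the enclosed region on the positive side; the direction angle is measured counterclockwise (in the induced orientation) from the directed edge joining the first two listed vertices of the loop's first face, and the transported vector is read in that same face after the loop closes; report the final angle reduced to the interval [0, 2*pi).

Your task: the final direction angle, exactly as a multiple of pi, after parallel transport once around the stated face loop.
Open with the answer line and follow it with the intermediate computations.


Answer: final direction angle = (5/12)*pi

enclosed vertex P0: corner angles sum to (11/6)*pi, defect = 2*pi - (11/6)*pi = pi/6
the final direction is the initial angle plus the enclosed defects, taken mod 2*pi in the induced orientation
final angle = pi/4 + pi/6 = (5/12)*pi (mod 2*pi)


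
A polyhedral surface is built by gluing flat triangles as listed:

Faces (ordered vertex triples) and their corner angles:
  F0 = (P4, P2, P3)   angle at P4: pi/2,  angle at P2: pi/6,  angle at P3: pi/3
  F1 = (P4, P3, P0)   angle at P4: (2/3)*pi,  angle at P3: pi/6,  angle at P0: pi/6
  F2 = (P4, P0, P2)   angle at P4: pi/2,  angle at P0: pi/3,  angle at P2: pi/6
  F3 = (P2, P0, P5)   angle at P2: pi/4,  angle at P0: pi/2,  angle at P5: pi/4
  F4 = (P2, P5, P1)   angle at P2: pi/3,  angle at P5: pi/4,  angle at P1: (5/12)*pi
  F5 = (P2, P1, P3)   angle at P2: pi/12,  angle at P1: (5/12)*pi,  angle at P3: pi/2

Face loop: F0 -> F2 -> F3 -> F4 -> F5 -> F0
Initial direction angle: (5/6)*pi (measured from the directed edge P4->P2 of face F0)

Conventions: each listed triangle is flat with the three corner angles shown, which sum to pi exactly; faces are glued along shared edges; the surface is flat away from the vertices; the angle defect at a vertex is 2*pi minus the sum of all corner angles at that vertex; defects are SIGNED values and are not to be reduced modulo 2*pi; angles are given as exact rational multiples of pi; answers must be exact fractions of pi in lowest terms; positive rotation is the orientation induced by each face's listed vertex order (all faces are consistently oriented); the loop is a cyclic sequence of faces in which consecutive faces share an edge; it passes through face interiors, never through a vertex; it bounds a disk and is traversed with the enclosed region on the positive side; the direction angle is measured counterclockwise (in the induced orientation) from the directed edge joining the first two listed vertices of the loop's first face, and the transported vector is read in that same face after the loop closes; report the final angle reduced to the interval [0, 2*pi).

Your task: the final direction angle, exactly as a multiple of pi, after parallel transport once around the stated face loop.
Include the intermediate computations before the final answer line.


enclosed vertex P2: corner angles sum to pi, defect = 2*pi - pi = pi
holonomy = initial angle + sum of enclosed defects (mod 2*pi), positive in the induced orientation
final angle = (5/6)*pi + pi = (11/6)*pi (mod 2*pi)

Answer: final direction angle = (11/6)*pi


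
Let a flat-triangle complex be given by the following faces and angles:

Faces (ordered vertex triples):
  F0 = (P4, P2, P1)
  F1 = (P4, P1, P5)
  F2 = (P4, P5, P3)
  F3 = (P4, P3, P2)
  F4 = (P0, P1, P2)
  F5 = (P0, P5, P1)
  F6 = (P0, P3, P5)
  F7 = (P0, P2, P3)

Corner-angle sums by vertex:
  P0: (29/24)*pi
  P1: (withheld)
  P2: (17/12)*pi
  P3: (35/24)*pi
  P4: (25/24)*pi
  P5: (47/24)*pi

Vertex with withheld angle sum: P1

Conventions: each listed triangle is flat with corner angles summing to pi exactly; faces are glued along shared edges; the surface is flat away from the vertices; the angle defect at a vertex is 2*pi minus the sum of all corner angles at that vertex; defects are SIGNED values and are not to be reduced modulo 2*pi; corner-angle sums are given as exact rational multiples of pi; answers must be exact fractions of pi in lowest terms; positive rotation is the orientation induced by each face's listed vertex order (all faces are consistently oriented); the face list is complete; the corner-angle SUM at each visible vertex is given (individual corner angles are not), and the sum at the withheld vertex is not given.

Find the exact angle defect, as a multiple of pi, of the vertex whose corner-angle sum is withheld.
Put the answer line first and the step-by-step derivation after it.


Answer: defect(P1) = (13/12)*pi

V = 6, E = 12, F = 8; chi = V - E + F = 2
Gauss-Bonnet: total defect = 2*pi*chi = 4*pi; visible defects sum to (35/12)*pi


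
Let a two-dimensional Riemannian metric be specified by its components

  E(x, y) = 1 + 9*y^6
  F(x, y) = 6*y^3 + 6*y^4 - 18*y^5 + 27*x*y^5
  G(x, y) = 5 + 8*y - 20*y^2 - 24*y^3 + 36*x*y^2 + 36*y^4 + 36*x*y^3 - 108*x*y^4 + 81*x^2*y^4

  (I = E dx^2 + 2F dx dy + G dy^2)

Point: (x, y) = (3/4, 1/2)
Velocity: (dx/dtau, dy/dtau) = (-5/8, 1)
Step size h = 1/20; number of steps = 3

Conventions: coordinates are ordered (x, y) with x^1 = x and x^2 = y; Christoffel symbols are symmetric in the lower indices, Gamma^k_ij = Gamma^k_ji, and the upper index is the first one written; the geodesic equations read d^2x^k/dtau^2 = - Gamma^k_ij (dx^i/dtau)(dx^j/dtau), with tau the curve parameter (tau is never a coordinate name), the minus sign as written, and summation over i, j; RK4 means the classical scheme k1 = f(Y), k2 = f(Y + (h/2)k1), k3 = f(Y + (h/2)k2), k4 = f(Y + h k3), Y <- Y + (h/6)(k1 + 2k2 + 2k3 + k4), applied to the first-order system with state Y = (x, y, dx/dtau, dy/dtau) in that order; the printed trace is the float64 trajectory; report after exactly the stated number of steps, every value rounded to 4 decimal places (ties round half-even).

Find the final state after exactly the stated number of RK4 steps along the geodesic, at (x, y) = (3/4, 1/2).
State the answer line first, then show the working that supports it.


Answer: x = 0.6567, y = 0.6528, dx/dtau = -0.6138, dy/dtau = 1.0554

f(Y) = (dx/dtau, dy/dtau, -Gamma^x_ij Y'^i Y'^j, -Gamma^y_ij Y'^i Y'^j) with the Gammas evaluated at the stage position; h = 0.050000; intermediate values shown to 6 dp
step 0: x = 0.7500, y = 0.5000, dx/dtau = -0.6250, dy/dtau = 1.0000
step 1:
  k1: at (x, y) = (0.750000, 0.500000), (dx/dtau, dy/dtau) = (-0.625000, 1.000000); Gamma_xxx = 0.000000, Gamma_xxy = 0.074663, Gamma_xyy = 0.091255, Gamma_yxx = 0.000000, Gamma_yxy = 0.634635, Gamma_yyy = 0.775665; k1 = (-0.625000, 1.000000, 0.002074, 0.017629)
  k2: at (x, y) = (0.734375, 0.525000), (dx/dtau, dy/dtau) = (-0.624948, 1.000441); Gamma_xxx = 0.000000, Gamma_xxy = 0.093286, Gamma_xyy = 0.099273, Gamma_yxx = 0.000000, Gamma_yxy = 0.691506, Gamma_yyy = 0.735891; k2 = (-0.624948, 1.000441, 0.017288, 0.128153)
  k3: at (x, y) = (0.734376, 0.525011), (dx/dtau, dy/dtau) = (-0.624568, 1.003204); Gamma_xxx = 0.000000, Gamma_xxy = 0.093294, Gamma_xyy = 0.099278, Gamma_yxx = 0.000000, Gamma_yxy = 0.691528, Gamma_yyy = 0.735890; k3 = (-0.624568, 1.003204, 0.016994, 0.125967)
  k4: at (x, y) = (0.718772, 0.550160), (dx/dtau, dy/dtau) = (-0.624150, 1.006298); Gamma_xxx = 0.000000, Gamma_xxy = 0.115701, Gamma_xyy = 0.106862, Gamma_yxx = 0.000000, Gamma_yxy = 0.750922, Gamma_yyy = 0.693558; k4 = (-0.624150, 1.006298, 0.037126, 0.240958)
  Y <- Y + (h/6)(k1 + 2k2 + 2k3 + k4): x = 0.7188, y = 0.5501, dx/dtau = -0.6241, dy/dtau = 1.0064
step 2:
  k1: at (x, y) = (0.718765, 0.550113), (dx/dtau, dy/dtau) = (-0.624102, 1.006390); Gamma_xxx = 0.000000, Gamma_xxy = 0.115661, Gamma_xyy = 0.106839, Gamma_yxx = 0.000000, Gamma_yxy = 0.750826, Gamma_yyy = 0.693558; k1 = (-0.624102, 1.006390, 0.037082, 0.240723)
  k2: at (x, y) = (0.703163, 0.575273), (dx/dtau, dy/dtau) = (-0.623175, 1.012408); Gamma_xxx = 0.000000, Gamma_xxy = 0.142366, Gamma_xyy = 0.113661, Gamma_yxx = 0.000000, Gamma_yxy = 0.812419, Gamma_yyy = 0.648613; k2 = (-0.623175, 1.012408, 0.063140, 0.360313)
  k3: at (x, y) = (0.703186, 0.575423), (dx/dtau, dy/dtau) = (-0.622523, 1.015398); Gamma_xxx = 0.000000, Gamma_xxy = 0.142513, Gamma_xyy = 0.113735, Gamma_yxx = 0.000000, Gamma_yxy = 0.812726, Gamma_yyy = 0.648611; k3 = (-0.622523, 1.015398, 0.062903, 0.358724)
  k4: at (x, y) = (0.687639, 0.600883), (dx/dtau, dy/dtau) = (-0.620957, 1.024326); Gamma_xxx = 0.000000, Gamma_xxy = 0.174564, Gamma_xyy = 0.119625, Gamma_yxx = 0.000000, Gamma_yxy = 0.877002, Gamma_yyy = 0.600988; k4 = (-0.620957, 1.024326, 0.096552, 0.485073)
  Y <- Y + (h/6)(k1 + 2k2 + 2k3 + k4): x = 0.6876, y = 0.6008, dx/dtau = -0.6209, dy/dtau = 1.0244
step 3:
  k1: at (x, y) = (0.687628, 0.600833), (dx/dtau, dy/dtau) = (-0.620888, 1.024422); Gamma_xxx = 0.000000, Gamma_xxy = 0.174508, Gamma_xyy = 0.119599, Gamma_yxx = 0.000000, Gamma_yxy = 0.876901, Gamma_yyy = 0.600983; k1 = (-0.620888, 1.024422, 0.096480, 0.484811)
  k2: at (x, y) = (0.672106, 0.626443), (dx/dtau, dy/dtau) = (-0.618476, 1.036543); Gamma_xxx = 0.000000, Gamma_xxy = 0.212626, Gamma_xyy = 0.124096, Gamma_yxx = 0.000000, Gamma_yxy = 0.943359, Gamma_yyy = 0.550578; k2 = (-0.618476, 1.036543, 0.139288, 0.617978)
  k3: at (x, y) = (0.672166, 0.626746), (dx/dtau, dy/dtau) = (-0.617405, 1.039872); Gamma_xxx = 0.000000, Gamma_xxy = 0.213018, Gamma_xyy = 0.124248, Gamma_yxx = 0.000000, Gamma_yxy = 0.943969, Gamma_yyy = 0.550591; k3 = (-0.617405, 1.039872, 0.139172, 0.616726)
  k4: at (x, y) = (0.656758, 0.652826), (dx/dtau, dy/dtau) = (-0.613929, 1.055259); Gamma_xxx = 0.000000, Gamma_xxy = 0.258723, Gamma_xyy = 0.127051, Gamma_yxx = 0.000000, Gamma_yxy = 1.012876, Gamma_yyy = 0.497392; k4 = (-0.613929, 1.055259, 0.193750, 0.758511)
  Y <- Y + (h/6)(k1 + 2k2 + 2k3 + k4): x = 0.6567, y = 0.6528, dx/dtau = -0.6138, dy/dtau = 1.0554


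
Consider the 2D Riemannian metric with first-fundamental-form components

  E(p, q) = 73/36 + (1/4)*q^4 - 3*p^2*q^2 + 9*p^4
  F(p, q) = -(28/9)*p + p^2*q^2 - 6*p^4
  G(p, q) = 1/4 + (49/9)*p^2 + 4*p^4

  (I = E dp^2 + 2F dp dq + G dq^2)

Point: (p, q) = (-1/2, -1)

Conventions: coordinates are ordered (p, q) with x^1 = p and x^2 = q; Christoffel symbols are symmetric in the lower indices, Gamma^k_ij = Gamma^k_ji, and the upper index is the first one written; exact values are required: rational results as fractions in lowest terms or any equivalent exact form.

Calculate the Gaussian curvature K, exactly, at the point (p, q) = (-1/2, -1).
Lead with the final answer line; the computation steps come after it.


Answer: K = 308744/93987

E = 301/144, F = 103/72, G = 67/36, EG - F^2 = 59/32 at the point
E_p = -3/2, E_q = 1/2, F_p = -10/9, F_q = -1/2, G_p = -67/9, G_q = 0
E_qq = 3/2, F_pq = 2, G_pp = 206/9
Evaluate Brioschi's two determinant matrices M1, M2 and divide by (EG - F^2)^2.
M1 = [[-E_qq/2 + F_pq - G_pp/2, E_p/2, F_p - E_q/2], [F_q - G_p/2, E, F], [G_q/2, F, G]] = [[-367/36, -3/4, -49/36], [29/9, 301/144, 103/72], [0, 103/72, 67/36]]; det M1 = -1919657/93312
M2 = [[0, E_q/2, G_p/2], [E_q/2, E, F], [G_p/2, F, G]] = [[0, 1/4, -67/18], [1/4, 301/144, 103/72], [-67/18, 103/72, 67/36]]; det M2 = -740417/23328
det M1 - det M2 = 38593/3456; K = 38593/3456 / (59/32)^2 = 308744/93987


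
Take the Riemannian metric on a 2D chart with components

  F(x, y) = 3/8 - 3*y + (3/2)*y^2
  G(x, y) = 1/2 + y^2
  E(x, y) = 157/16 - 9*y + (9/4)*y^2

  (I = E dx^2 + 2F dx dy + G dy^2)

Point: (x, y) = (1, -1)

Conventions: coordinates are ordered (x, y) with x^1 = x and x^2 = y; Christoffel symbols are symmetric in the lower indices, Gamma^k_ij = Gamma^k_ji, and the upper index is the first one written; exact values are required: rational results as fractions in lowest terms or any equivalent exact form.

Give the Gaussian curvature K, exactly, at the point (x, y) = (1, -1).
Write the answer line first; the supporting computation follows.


Answer: K = -2064/27889

E = 337/16, F = 39/8, G = 3/2, EG - F^2 = 501/64 at the point
E_x = 0, E_y = -27/2, F_x = 0, F_y = -6, G_x = 0, G_y = -2
E_yy = 9/2, F_xy = 0, G_xx = 0
By Brioschi, K is (det M1 - det M2) divided by (EG - F^2) squared.
M1 = [[-E_yy/2 + F_xy - G_xx/2, E_x/2, F_x - E_y/2], [F_y - G_x/2, E, F], [G_y/2, F, G]] = [[-9/4, 0, 27/4], [-6, 337/16, 39/8], [-1, 39/8, 3/2]]; det M1 = -18657/256
M2 = [[0, E_y/2, G_x/2], [E_y/2, E, F], [G_x/2, F, G]] = [[0, -27/4, 0], [-27/4, 337/16, 39/8], [0, 39/8, 3/2]]; det M2 = -2187/32
det M1 - det M2 = -1161/256; K = -1161/256 / (501/64)^2 = -2064/27889


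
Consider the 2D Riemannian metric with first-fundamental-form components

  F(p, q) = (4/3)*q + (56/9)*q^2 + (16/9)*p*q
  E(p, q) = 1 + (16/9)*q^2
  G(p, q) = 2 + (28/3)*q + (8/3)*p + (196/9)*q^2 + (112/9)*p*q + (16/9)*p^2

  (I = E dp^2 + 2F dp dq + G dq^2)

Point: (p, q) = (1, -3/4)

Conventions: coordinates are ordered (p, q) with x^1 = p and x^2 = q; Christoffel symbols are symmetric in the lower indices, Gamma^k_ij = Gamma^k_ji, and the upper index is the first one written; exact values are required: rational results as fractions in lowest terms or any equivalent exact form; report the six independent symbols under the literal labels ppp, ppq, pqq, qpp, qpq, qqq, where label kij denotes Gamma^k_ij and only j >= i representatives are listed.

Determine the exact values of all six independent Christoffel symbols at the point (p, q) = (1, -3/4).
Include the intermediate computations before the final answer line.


E = 2, F = 7/6, G = 85/36 at the point
E_p = 0, E_q = -8/3, F_p = -4/3, F_q = -56/9, G_p = -28/9, G_q = -98/9
EG - F^2 = 121/36;  g^inv = (36/121) * [[85/36, -7/6], [-7/6, 2]]
first-kind symbols [ij,l] = (1/2)(d_i g_jl + d_j g_il - d_l g_ij): [pp,p] = E_p/2 = 0, [pp,q] = F_p - E_q/2 = 0, [pq,p] = E_q/2 = -4/3, [pq,q] = G_p/2 = -14/9, [qq,p] = F_q - G_p/2 = -14/3, [qq,q] = G_q/2 = -49/9
Gamma^p_ij = (G*[ij,p] - F*[ij,q])/(EG - F^2), Gamma^q_ij = (E*[ij,q] - F*[ij,p])/(EG - F^2)

Answer: Gamma_ppp = 0, Gamma_ppq = -48/121, Gamma_pqq = -168/121, Gamma_qpp = 0, Gamma_qpq = -56/121, Gamma_qqq = -196/121


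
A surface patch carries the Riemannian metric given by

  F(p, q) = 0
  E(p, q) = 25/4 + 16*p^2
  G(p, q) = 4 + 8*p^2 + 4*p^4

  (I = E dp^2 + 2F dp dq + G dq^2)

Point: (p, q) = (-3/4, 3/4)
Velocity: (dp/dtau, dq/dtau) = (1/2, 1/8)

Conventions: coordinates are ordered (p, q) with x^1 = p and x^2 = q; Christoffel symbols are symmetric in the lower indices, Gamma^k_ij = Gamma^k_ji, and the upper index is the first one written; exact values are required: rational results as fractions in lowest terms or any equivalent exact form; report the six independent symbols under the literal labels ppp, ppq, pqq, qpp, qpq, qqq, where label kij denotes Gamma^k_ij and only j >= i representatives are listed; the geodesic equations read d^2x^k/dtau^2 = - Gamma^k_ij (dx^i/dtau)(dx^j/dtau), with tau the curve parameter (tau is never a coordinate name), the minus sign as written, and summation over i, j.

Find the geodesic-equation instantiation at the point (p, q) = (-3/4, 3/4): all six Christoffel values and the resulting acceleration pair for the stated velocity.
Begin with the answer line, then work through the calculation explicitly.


Answer: Gamma_ppp = -48/61, Gamma_ppq = 0, Gamma_pqq = 75/122, Gamma_qpp = 0, Gamma_qpq = -24/25, Gamma_qqq = 0; accelerations (d^2p/dtau^2, d^2q/dtau^2) = (1461/7808, 3/25)

E = 61/4, F = 0, G = 625/64 at the point
E_p = -24, E_q = 0, F_p = 0, F_q = 0, G_p = -75/4, G_q = 0
EG - F^2 = 38125/256;  g^inv = (256/38125) * [[625/64, 0], [0, 61/4]]
first-kind symbols [ij,l] = (1/2)(d_i g_jl + d_j g_il - d_l g_ij): [pp,p] = E_p/2 = -12, [pp,q] = F_p - E_q/2 = 0, [pq,p] = E_q/2 = 0, [pq,q] = G_p/2 = -75/8, [qq,p] = F_q - G_p/2 = 75/8, [qq,q] = G_q/2 = 0
Gamma^p_ij = (G*[ij,p] - F*[ij,q])/(EG - F^2), Gamma^q_ij = (E*[ij,q] - F*[ij,p])/(EG - F^2)
Gamma_ppp = -48/61, Gamma_ppq = 0, Gamma_pqq = 75/122, Gamma_qpp = 0, Gamma_qpq = -24/25, Gamma_qqq = 0
d^2p/dtau^2 = -(Gamma_ppp*(1/2)^2 + 2*Gamma_ppq*(1/2)*(1/8) + Gamma_pqq*(1/8)^2) = 1461/7808
d^2q/dtau^2 = -(Gamma_qpp*(1/2)^2 + 2*Gamma_qpq*(1/2)*(1/8) + Gamma_qqq*(1/8)^2) = 3/25


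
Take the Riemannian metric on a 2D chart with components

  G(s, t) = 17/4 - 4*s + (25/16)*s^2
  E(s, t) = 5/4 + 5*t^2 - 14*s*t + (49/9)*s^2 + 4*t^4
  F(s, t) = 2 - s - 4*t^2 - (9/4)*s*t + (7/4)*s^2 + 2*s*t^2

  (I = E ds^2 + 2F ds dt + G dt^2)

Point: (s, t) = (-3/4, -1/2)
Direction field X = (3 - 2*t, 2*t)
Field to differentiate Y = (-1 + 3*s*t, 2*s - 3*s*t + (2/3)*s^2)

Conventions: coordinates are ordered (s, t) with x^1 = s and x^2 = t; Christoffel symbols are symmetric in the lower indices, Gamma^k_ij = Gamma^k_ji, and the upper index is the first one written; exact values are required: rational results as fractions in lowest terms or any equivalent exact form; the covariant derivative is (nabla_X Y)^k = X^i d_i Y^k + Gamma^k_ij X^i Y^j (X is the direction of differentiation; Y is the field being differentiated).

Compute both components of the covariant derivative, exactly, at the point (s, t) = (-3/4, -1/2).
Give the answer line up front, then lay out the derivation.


Answer: (nabla_X Y)^s = 304183/89472, (nabla_X Y)^t = 218017/22368

E = 9/16, F = 97/64, G = 2081/256 at the point
E_s = -7/6, E_t = 7/2, F_s = -2, F_t = 115/16, G_s = -203/32, G_t = 0
EG - F^2 = 1165/512;  g^inv = (512/1165) * [[2081/256, -97/64], [-97/64, 9/16]]
first-kind symbols [ij,l] = (1/2)(d_i g_jl + d_j g_il - d_l g_ij): [ss,s] = E_s/2 = -7/12, [ss,t] = F_s - E_t/2 = -15/4, [st,s] = E_t/2 = 7/4, [st,t] = G_s/2 = -203/64, [tt,s] = F_t - G_s/2 = 663/64, [tt,t] = G_t/2 = 0
Gamma^s_ij = (G*[ij,s] - F*[ij,t])/(EG - F^2), Gamma^t_ij = (E*[ij,t] - F*[ij,s])/(EG - F^2)
Gamma_sss = 2893/6990, Gamma_sst = 77959/9320, Gamma_stt = 1379703/37280, Gamma_tss = -1882/3495, Gamma_tst = -4543/2330, Gamma_ttt = -64311/9320
X = (4, -1), Y = (1/8, -9/4) at the point


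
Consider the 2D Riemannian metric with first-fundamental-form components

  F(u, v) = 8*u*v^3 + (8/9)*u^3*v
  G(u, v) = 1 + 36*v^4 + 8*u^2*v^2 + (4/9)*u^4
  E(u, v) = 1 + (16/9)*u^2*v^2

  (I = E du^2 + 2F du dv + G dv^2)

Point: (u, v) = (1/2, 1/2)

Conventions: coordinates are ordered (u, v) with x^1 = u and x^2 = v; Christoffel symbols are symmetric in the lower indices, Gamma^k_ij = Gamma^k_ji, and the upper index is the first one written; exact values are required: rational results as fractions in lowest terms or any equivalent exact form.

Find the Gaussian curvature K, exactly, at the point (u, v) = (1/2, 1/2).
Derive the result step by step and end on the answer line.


E = 10/9, F = 5/9, G = 34/9, EG - F^2 = 35/9 at the point
E_u = 4/9, E_v = 4/9, F_u = 4/3, F_v = 28/9, G_u = 20/9, G_v = 20
E_vv = 8/9, F_uv = 20/3, G_uu = 16/3
K follows from Brioschi's formula, (det M1 - det M2)/(EG - F^2)^2.
M1 = [[-E_vv/2 + F_uv - G_uu/2, E_u/2, F_u - E_v/2], [F_v - G_u/2, E, F], [G_v/2, F, G]] = [[32/9, 2/9, 10/9], [2, 10/9, 5/9], [10, 5/9, 34/9]]; det M1 = 184/81
M2 = [[0, E_v/2, G_u/2], [E_v/2, E, F], [G_u/2, F, G]] = [[0, 2/9, 10/9], [2/9, 10/9, 5/9], [10/9, 5/9, 34/9]]; det M2 = -104/81
det M1 - det M2 = 32/9; K = 32/9 / (35/9)^2 = 288/1225

Answer: K = 288/1225


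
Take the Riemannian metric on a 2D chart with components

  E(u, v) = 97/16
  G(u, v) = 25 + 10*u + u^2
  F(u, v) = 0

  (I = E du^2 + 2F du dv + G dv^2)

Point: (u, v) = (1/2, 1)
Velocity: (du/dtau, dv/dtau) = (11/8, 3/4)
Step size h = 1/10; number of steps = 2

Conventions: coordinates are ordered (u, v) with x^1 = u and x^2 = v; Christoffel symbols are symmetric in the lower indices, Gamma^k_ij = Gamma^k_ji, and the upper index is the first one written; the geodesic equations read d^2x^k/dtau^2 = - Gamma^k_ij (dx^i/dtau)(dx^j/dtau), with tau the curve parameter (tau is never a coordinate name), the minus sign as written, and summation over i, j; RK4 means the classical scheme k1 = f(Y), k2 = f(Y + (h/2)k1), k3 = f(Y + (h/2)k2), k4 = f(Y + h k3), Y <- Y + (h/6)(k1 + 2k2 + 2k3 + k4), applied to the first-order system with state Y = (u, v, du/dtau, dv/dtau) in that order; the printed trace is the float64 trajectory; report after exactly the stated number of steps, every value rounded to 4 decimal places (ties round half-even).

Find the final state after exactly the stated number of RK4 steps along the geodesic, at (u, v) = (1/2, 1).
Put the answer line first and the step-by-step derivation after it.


Answer: u = 0.7847, v = 1.1427, du/dtau = 1.4697, dv/dtau = 0.6780

f(Y) = (du/dtau, dv/dtau, -Gamma^u_ij Y'^i Y'^j, -Gamma^v_ij Y'^i Y'^j) with the Gammas evaluated at the stage position; h = 0.100000; intermediate values shown to 6 dp
step 0: u = 0.5000, v = 1.0000, du/dtau = 1.3750, dv/dtau = 0.7500
step 1:
  k1: at (u, v) = (0.500000, 1.000000), (du/dtau, dv/dtau) = (1.375000, 0.750000); Gamma_uuu = 0.000000, Gamma_uuv = 0.000000, Gamma_uvv = -0.907216, Gamma_vuu = 0.000000, Gamma_vuv = 0.181818, Gamma_vvv = 0.000000; k1 = (1.375000, 0.750000, 0.510309, -0.375000)
  k2: at (u, v) = (0.568750, 1.037500), (du/dtau, dv/dtau) = (1.400515, 0.731250); Gamma_uuu = 0.000000, Gamma_uuv = 0.000000, Gamma_uvv = -0.918557, Gamma_vuu = 0.000000, Gamma_vuv = 0.179574, Gamma_vvv = 0.000000; k2 = (1.400515, 0.731250, 0.491177, -0.367812)
  k3: at (u, v) = (0.570026, 1.036563), (du/dtau, dv/dtau) = (1.399559, 0.731609); Gamma_uuu = 0.000000, Gamma_uuv = 0.000000, Gamma_uvv = -0.918767, Gamma_vuu = 0.000000, Gamma_vuv = 0.179532, Gamma_vvv = 0.000000; k3 = (1.399559, 0.731609, 0.491772, -0.367657)
  k4: at (u, v) = (0.639956, 1.073161), (du/dtau, dv/dtau) = (1.424177, 0.713234); Gamma_uuu = 0.000000, Gamma_uuv = 0.000000, Gamma_uvv = -0.930302, Gamma_vuu = 0.000000, Gamma_vuv = 0.177306, Gamma_vvv = 0.000000; k4 = (1.424177, 0.713234, 0.473248, -0.360206)
  Y <- Y + (h/6)(k1 + 2k2 + 2k3 + k4): u = 0.6400, v = 1.0731, du/dtau = 1.4242, dv/dtau = 0.7132
step 2:
  k1: at (u, v) = (0.639989, 1.073149), (du/dtau, dv/dtau) = (1.424158, 0.713231); Gamma_uuu = 0.000000, Gamma_uuv = 0.000000, Gamma_uvv = -0.930307, Gamma_vuu = 0.000000, Gamma_vuv = 0.177305, Gamma_vvv = 0.000000; k1 = (1.424158, 0.713231, 0.473246, -0.360197)
  k2: at (u, v) = (0.711197, 1.108811), (du/dtau, dv/dtau) = (1.447820, 0.695221); Gamma_uuu = 0.000000, Gamma_uuv = 0.000000, Gamma_uvv = -0.942053, Gamma_vuu = 0.000000, Gamma_vuv = 0.175095, Gamma_vvv = 0.000000; k2 = (1.447820, 0.695221, 0.455325, -0.352485)
  k3: at (u, v) = (0.712380, 1.107910), (du/dtau, dv/dtau) = (1.446924, 0.695607); Gamma_uuu = 0.000000, Gamma_uuv = 0.000000, Gamma_uvv = -0.942248, Gamma_vuu = 0.000000, Gamma_vuv = 0.175058, Gamma_vvv = 0.000000; k3 = (1.446924, 0.695607, 0.455924, -0.352389)
  k4: at (u, v) = (0.784681, 1.142710), (du/dtau, dv/dtau) = (1.469750, 0.677992); Gamma_uuu = 0.000000, Gamma_uuv = 0.000000, Gamma_uvv = -0.954174, Gamma_vuu = 0.000000, Gamma_vuv = 0.172870, Gamma_vvv = 0.000000; k4 = (1.469750, 0.677992, 0.438608, -0.344523)
  Y <- Y + (h/6)(k1 + 2k2 + 2k3 + k4): u = 0.7847, v = 1.1427, du/dtau = 1.4697, dv/dtau = 0.6780
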